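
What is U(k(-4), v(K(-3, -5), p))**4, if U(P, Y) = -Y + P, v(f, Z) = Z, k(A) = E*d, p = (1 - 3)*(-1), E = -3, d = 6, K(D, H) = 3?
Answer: 160000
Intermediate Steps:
p = 2 (p = -2*(-1) = 2)
k(A) = -18 (k(A) = -3*6 = -18)
U(P, Y) = P - Y
U(k(-4), v(K(-3, -5), p))**4 = (-18 - 1*2)**4 = (-18 - 2)**4 = (-20)**4 = 160000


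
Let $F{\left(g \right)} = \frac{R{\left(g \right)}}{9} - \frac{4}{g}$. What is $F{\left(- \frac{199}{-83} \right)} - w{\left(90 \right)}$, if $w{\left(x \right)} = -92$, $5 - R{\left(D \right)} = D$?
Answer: $\frac{1496784}{16517} \approx 90.621$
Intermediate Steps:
$R{\left(D \right)} = 5 - D$
$F{\left(g \right)} = \frac{5}{9} - \frac{4}{g} - \frac{g}{9}$ ($F{\left(g \right)} = \frac{5 - g}{9} - \frac{4}{g} = \left(5 - g\right) \frac{1}{9} - \frac{4}{g} = \left(\frac{5}{9} - \frac{g}{9}\right) - \frac{4}{g} = \frac{5}{9} - \frac{4}{g} - \frac{g}{9}$)
$F{\left(- \frac{199}{-83} \right)} - w{\left(90 \right)} = \frac{-36 + - \frac{199}{-83} \left(5 - - \frac{199}{-83}\right)}{9 \left(- \frac{199}{-83}\right)} - -92 = \frac{-36 + \left(-199\right) \left(- \frac{1}{83}\right) \left(5 - \left(-199\right) \left(- \frac{1}{83}\right)\right)}{9 \left(\left(-199\right) \left(- \frac{1}{83}\right)\right)} + 92 = \frac{-36 + \frac{199 \left(5 - \frac{199}{83}\right)}{83}}{9 \cdot \frac{199}{83}} + 92 = \frac{1}{9} \cdot \frac{83}{199} \left(-36 + \frac{199 \left(5 - \frac{199}{83}\right)}{83}\right) + 92 = \frac{1}{9} \cdot \frac{83}{199} \left(-36 + \frac{199}{83} \cdot \frac{216}{83}\right) + 92 = \frac{1}{9} \cdot \frac{83}{199} \left(-36 + \frac{42984}{6889}\right) + 92 = \frac{1}{9} \cdot \frac{83}{199} \left(- \frac{205020}{6889}\right) + 92 = - \frac{22780}{16517} + 92 = \frac{1496784}{16517}$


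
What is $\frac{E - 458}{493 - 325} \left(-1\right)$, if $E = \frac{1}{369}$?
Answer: $\frac{24143}{8856} \approx 2.7262$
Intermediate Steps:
$E = \frac{1}{369} \approx 0.00271$
$\frac{E - 458}{493 - 325} \left(-1\right) = \frac{\frac{1}{369} - 458}{493 - 325} \left(-1\right) = - \frac{169001}{369 \cdot 168} \left(-1\right) = \left(- \frac{169001}{369}\right) \frac{1}{168} \left(-1\right) = \left(- \frac{24143}{8856}\right) \left(-1\right) = \frac{24143}{8856}$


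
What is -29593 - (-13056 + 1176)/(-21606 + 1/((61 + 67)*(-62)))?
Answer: -461296767851/15587747 ≈ -29594.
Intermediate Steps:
-29593 - (-13056 + 1176)/(-21606 + 1/((61 + 67)*(-62))) = -29593 - (-11880)/(-21606 + 1/(128*(-62))) = -29593 - (-11880)/(-21606 + 1/(-7936)) = -29593 - (-11880)/(-21606 - 1/7936) = -29593 - (-11880)/(-171465217/7936) = -29593 - (-11880)*(-7936)/171465217 = -29593 - 1*8570880/15587747 = -29593 - 8570880/15587747 = -461296767851/15587747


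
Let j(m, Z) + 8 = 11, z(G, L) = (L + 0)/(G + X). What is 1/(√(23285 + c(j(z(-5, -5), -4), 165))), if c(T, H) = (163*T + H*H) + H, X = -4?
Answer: √12791/25582 ≈ 0.0044210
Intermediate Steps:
z(G, L) = L/(-4 + G) (z(G, L) = (L + 0)/(G - 4) = L/(-4 + G))
j(m, Z) = 3 (j(m, Z) = -8 + 11 = 3)
c(T, H) = H + H² + 163*T (c(T, H) = (163*T + H²) + H = (H² + 163*T) + H = H + H² + 163*T)
1/(√(23285 + c(j(z(-5, -5), -4), 165))) = 1/(√(23285 + (165 + 165² + 163*3))) = 1/(√(23285 + (165 + 27225 + 489))) = 1/(√(23285 + 27879)) = 1/(√51164) = 1/(2*√12791) = √12791/25582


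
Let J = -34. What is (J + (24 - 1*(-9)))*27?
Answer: -27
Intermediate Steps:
(J + (24 - 1*(-9)))*27 = (-34 + (24 - 1*(-9)))*27 = (-34 + (24 + 9))*27 = (-34 + 33)*27 = -1*27 = -27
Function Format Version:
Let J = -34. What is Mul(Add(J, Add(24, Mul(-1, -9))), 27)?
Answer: -27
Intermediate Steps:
Mul(Add(J, Add(24, Mul(-1, -9))), 27) = Mul(Add(-34, Add(24, Mul(-1, -9))), 27) = Mul(Add(-34, Add(24, 9)), 27) = Mul(Add(-34, 33), 27) = Mul(-1, 27) = -27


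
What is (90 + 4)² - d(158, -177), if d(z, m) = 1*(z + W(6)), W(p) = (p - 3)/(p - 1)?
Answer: 43387/5 ≈ 8677.4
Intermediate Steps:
W(p) = (-3 + p)/(-1 + p)
d(z, m) = ⅗ + z (d(z, m) = 1*(z + (-3 + 6)/(-1 + 6)) = 1*(z + 3/5) = 1*(z + (⅕)*3) = 1*(z + ⅗) = 1*(⅗ + z) = ⅗ + z)
(90 + 4)² - d(158, -177) = (90 + 4)² - (⅗ + 158) = 94² - 1*793/5 = 8836 - 793/5 = 43387/5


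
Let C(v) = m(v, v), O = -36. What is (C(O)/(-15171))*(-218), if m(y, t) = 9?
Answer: 654/5057 ≈ 0.12933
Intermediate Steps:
C(v) = 9
(C(O)/(-15171))*(-218) = (9/(-15171))*(-218) = (9*(-1/15171))*(-218) = -3/5057*(-218) = 654/5057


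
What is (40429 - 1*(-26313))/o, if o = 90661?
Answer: 3926/5333 ≈ 0.73617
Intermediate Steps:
(40429 - 1*(-26313))/o = (40429 - 1*(-26313))/90661 = (40429 + 26313)*(1/90661) = 66742*(1/90661) = 3926/5333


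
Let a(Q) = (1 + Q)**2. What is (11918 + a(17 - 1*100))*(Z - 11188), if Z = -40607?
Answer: -965562390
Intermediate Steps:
(11918 + a(17 - 1*100))*(Z - 11188) = (11918 + (1 + (17 - 1*100))**2)*(-40607 - 11188) = (11918 + (1 + (17 - 100))**2)*(-51795) = (11918 + (1 - 83)**2)*(-51795) = (11918 + (-82)**2)*(-51795) = (11918 + 6724)*(-51795) = 18642*(-51795) = -965562390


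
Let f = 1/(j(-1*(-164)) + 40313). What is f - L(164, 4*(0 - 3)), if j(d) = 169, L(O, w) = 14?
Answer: -566747/40482 ≈ -14.000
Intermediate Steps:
f = 1/40482 (f = 1/(169 + 40313) = 1/40482 ≈ 2.4702e-5)
f - L(164, 4*(0 - 3)) = 1/40482 - 1*14 = 1/40482 - 14 = -566747/40482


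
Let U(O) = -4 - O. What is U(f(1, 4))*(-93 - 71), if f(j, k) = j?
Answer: 820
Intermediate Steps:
U(f(1, 4))*(-93 - 71) = (-4 - 1*1)*(-93 - 71) = (-4 - 1)*(-164) = -5*(-164) = 820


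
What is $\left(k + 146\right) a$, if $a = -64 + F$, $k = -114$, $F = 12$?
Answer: $-1664$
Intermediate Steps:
$a = -52$ ($a = -64 + 12 = -52$)
$\left(k + 146\right) a = \left(-114 + 146\right) \left(-52\right) = 32 \left(-52\right) = -1664$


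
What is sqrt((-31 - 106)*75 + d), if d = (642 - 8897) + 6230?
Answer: 10*I*sqrt(123) ≈ 110.91*I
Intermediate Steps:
d = -2025 (d = -8255 + 6230 = -2025)
sqrt((-31 - 106)*75 + d) = sqrt((-31 - 106)*75 - 2025) = sqrt(-137*75 - 2025) = sqrt(-10275 - 2025) = sqrt(-12300) = 10*I*sqrt(123)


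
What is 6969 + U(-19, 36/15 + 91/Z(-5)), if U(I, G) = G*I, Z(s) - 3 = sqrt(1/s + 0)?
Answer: 1462707/230 + 1729*I*sqrt(5)/46 ≈ 6359.6 + 84.047*I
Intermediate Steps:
Z(s) = 3 + sqrt(1/s) (Z(s) = 3 + sqrt(1/s + 0) = 3 + sqrt(1/s))
6969 + U(-19, 36/15 + 91/Z(-5)) = 6969 + (36/15 + 91/(3 + sqrt(1/(-5))))*(-19) = 6969 + (36*(1/15) + 91/(3 + sqrt(-1/5)))*(-19) = 6969 + (12/5 + 91/(3 + I*sqrt(5)/5))*(-19) = 6969 + (-228/5 - 1729/(3 + I*sqrt(5)/5)) = 34617/5 - 1729/(3 + I*sqrt(5)/5)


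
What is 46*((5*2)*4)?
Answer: 1840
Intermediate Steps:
46*((5*2)*4) = 46*(10*4) = 46*40 = 1840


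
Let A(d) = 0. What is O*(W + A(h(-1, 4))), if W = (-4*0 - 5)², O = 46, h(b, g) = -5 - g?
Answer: 1150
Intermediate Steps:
W = 25 (W = (0 - 5)² = (-5)² = 25)
O*(W + A(h(-1, 4))) = 46*(25 + 0) = 46*25 = 1150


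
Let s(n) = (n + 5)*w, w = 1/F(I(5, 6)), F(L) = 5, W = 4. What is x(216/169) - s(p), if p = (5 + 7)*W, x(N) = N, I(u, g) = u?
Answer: -7877/845 ≈ -9.3219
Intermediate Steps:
w = ⅕ (w = 1/5 = ⅕ ≈ 0.20000)
p = 48 (p = (5 + 7)*4 = 12*4 = 48)
s(n) = 1 + n/5 (s(n) = (n + 5)*(⅕) = (5 + n)*(⅕) = 1 + n/5)
x(216/169) - s(p) = 216/169 - (1 + (⅕)*48) = 216*(1/169) - (1 + 48/5) = 216/169 - 1*53/5 = 216/169 - 53/5 = -7877/845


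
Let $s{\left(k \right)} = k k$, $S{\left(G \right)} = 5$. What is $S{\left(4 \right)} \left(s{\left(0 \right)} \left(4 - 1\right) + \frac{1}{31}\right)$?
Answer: $\frac{5}{31} \approx 0.16129$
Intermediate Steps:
$s{\left(k \right)} = k^{2}$
$S{\left(4 \right)} \left(s{\left(0 \right)} \left(4 - 1\right) + \frac{1}{31}\right) = 5 \left(0^{2} \left(4 - 1\right) + \frac{1}{31}\right) = 5 \left(0 \cdot 3 + \frac{1}{31}\right) = 5 \left(0 + \frac{1}{31}\right) = 5 \cdot \frac{1}{31} = \frac{5}{31}$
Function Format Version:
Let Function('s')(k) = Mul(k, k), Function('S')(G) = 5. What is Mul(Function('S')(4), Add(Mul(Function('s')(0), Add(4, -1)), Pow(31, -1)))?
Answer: Rational(5, 31) ≈ 0.16129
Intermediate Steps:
Function('s')(k) = Pow(k, 2)
Mul(Function('S')(4), Add(Mul(Function('s')(0), Add(4, -1)), Pow(31, -1))) = Mul(5, Add(Mul(Pow(0, 2), Add(4, -1)), Pow(31, -1))) = Mul(5, Add(Mul(0, 3), Rational(1, 31))) = Mul(5, Add(0, Rational(1, 31))) = Mul(5, Rational(1, 31)) = Rational(5, 31)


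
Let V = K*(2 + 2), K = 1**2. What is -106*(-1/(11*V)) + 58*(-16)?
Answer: -20363/22 ≈ -925.59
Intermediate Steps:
K = 1
V = 4 (V = 1*(2 + 2) = 1*4 = 4)
-106*(-1/(11*V)) + 58*(-16) = -106/(4*(-11)) + 58*(-16) = -106/(-44) - 928 = -106*(-1/44) - 928 = 53/22 - 928 = -20363/22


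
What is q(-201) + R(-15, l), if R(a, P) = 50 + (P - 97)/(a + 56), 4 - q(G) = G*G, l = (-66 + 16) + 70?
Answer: -1654304/41 ≈ -40349.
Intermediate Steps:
l = 20 (l = -50 + 70 = 20)
q(G) = 4 - G**2 (q(G) = 4 - G*G = 4 - G**2)
R(a, P) = 50 + (-97 + P)/(56 + a)
q(-201) + R(-15, l) = (4 - 1*(-201)**2) + (2703 + 20 + 50*(-15))/(56 - 15) = (4 - 1*40401) + (2703 + 20 - 750)/41 = (4 - 40401) + (1/41)*1973 = -40397 + 1973/41 = -1654304/41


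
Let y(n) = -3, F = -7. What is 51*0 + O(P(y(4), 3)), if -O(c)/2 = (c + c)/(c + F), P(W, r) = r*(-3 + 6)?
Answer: -18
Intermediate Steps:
P(W, r) = 3*r (P(W, r) = r*3 = 3*r)
O(c) = -4*c/(-7 + c) (O(c) = -2*(c + c)/(c - 7) = -2*2*c/(-7 + c) = -4*c/(-7 + c))
51*0 + O(P(y(4), 3)) = 51*0 - 4*3*3/(-7 + 3*3) = 0 - 4*9/(-7 + 9) = 0 - 4*9/2 = 0 - 4*9*½ = 0 - 18 = -18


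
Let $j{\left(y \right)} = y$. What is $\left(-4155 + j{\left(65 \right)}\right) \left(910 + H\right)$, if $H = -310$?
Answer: $-2454000$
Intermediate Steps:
$\left(-4155 + j{\left(65 \right)}\right) \left(910 + H\right) = \left(-4155 + 65\right) \left(910 - 310\right) = \left(-4090\right) 600 = -2454000$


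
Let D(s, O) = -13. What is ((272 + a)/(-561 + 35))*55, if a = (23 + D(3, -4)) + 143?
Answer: -23375/526 ≈ -44.439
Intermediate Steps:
a = 153 (a = (23 - 13) + 143 = 10 + 143 = 153)
((272 + a)/(-561 + 35))*55 = ((272 + 153)/(-561 + 35))*55 = (425/(-526))*55 = (425*(-1/526))*55 = -425/526*55 = -23375/526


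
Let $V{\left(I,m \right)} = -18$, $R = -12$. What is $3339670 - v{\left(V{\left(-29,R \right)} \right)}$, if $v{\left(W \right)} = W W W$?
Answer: $3345502$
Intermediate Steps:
$v{\left(W \right)} = W^{3}$ ($v{\left(W \right)} = W^{2} W = W^{3}$)
$3339670 - v{\left(V{\left(-29,R \right)} \right)} = 3339670 - \left(-18\right)^{3} = 3339670 - -5832 = 3339670 + 5832 = 3345502$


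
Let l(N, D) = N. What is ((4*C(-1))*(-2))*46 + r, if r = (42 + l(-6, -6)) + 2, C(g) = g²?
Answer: -330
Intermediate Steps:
r = 38 (r = (42 - 6) + 2 = 36 + 2 = 38)
((4*C(-1))*(-2))*46 + r = ((4*(-1)²)*(-2))*46 + 38 = ((4*1)*(-2))*46 + 38 = (4*(-2))*46 + 38 = -8*46 + 38 = -368 + 38 = -330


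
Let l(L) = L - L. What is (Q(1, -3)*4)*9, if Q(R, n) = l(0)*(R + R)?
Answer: 0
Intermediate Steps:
l(L) = 0
Q(R, n) = 0 (Q(R, n) = 0*(R + R) = 0*(2*R) = 0)
(Q(1, -3)*4)*9 = (0*4)*9 = 0*9 = 0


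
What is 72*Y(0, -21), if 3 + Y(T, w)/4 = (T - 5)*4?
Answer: -6624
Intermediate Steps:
Y(T, w) = -92 + 16*T (Y(T, w) = -12 + 4*((T - 5)*4) = -12 + 4*((-5 + T)*4) = -12 + 4*(-20 + 4*T) = -12 + (-80 + 16*T) = -92 + 16*T)
72*Y(0, -21) = 72*(-92 + 16*0) = 72*(-92 + 0) = 72*(-92) = -6624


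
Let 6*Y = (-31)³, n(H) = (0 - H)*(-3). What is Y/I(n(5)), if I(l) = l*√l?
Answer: -29791*√15/1350 ≈ -85.467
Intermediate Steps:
n(H) = 3*H (n(H) = -H*(-3) = 3*H)
Y = -29791/6 (Y = (⅙)*(-31)³ = (⅙)*(-29791) = -29791/6 ≈ -4965.2)
I(l) = l^(3/2)
Y/I(n(5)) = -29791*√15/225/6 = -29791*√15/1350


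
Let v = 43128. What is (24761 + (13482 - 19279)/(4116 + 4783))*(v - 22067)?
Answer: 421875460442/809 ≈ 5.2148e+8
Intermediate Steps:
(24761 + (13482 - 19279)/(4116 + 4783))*(v - 22067) = (24761 + (13482 - 19279)/(4116 + 4783))*(43128 - 22067) = (24761 - 5797/8899)*21061 = (24761 - 5797*1/8899)*21061 = (24761 - 527/809)*21061 = (20031122/809)*21061 = 421875460442/809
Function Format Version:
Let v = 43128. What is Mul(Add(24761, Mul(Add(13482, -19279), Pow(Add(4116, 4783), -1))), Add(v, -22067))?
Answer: Rational(421875460442, 809) ≈ 5.2148e+8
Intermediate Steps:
Mul(Add(24761, Mul(Add(13482, -19279), Pow(Add(4116, 4783), -1))), Add(v, -22067)) = Mul(Add(24761, Mul(Add(13482, -19279), Pow(Add(4116, 4783), -1))), Add(43128, -22067)) = Mul(Add(24761, Mul(-5797, Pow(8899, -1))), 21061) = Mul(Add(24761, Mul(-5797, Rational(1, 8899))), 21061) = Mul(Add(24761, Rational(-527, 809)), 21061) = Mul(Rational(20031122, 809), 21061) = Rational(421875460442, 809)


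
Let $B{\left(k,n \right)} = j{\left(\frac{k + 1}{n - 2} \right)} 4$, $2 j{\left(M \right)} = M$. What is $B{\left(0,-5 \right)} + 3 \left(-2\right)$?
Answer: $- \frac{44}{7} \approx -6.2857$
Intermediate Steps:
$j{\left(M \right)} = \frac{M}{2}$
$B{\left(k,n \right)} = \frac{2 \left(1 + k\right)}{-2 + n}$ ($B{\left(k,n \right)} = \frac{\left(k + 1\right) \frac{1}{n - 2}}{2} \cdot 4 = \frac{\left(1 + k\right) \frac{1}{-2 + n}}{2} \cdot 4 = \frac{\frac{1}{-2 + n} \left(1 + k\right)}{2} \cdot 4 = \frac{1 + k}{2 \left(-2 + n\right)} 4 = \frac{2 \left(1 + k\right)}{-2 + n}$)
$B{\left(0,-5 \right)} + 3 \left(-2\right) = \frac{2 \left(1 + 0\right)}{-2 - 5} + 3 \left(-2\right) = 2 \frac{1}{-7} \cdot 1 - 6 = 2 \left(- \frac{1}{7}\right) 1 - 6 = - \frac{2}{7} - 6 = - \frac{44}{7}$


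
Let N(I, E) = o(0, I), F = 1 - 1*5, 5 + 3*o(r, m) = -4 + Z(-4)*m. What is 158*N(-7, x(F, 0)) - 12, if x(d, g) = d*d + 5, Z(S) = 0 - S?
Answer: -5882/3 ≈ -1960.7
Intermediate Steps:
Z(S) = -S
o(r, m) = -3 + 4*m/3 (o(r, m) = -5/3 + (-4 + (-1*(-4))*m)/3 = -5/3 + (-4 + 4*m)/3 = -5/3 + (-4/3 + 4*m/3) = -3 + 4*m/3)
F = -4 (F = 1 - 5 = -4)
x(d, g) = 5 + d² (x(d, g) = d² + 5 = 5 + d²)
N(I, E) = -3 + 4*I/3
158*N(-7, x(F, 0)) - 12 = 158*(-3 + (4/3)*(-7)) - 12 = 158*(-3 - 28/3) - 12 = 158*(-37/3) - 12 = -5846/3 - 12 = -5882/3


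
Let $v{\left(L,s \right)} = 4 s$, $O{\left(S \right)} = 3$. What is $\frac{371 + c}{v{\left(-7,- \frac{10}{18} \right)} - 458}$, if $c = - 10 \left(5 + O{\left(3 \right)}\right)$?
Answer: $- \frac{2619}{4142} \approx -0.6323$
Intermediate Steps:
$c = -80$ ($c = - 10 \left(5 + 3\right) = \left(-10\right) 8 = -80$)
$\frac{371 + c}{v{\left(-7,- \frac{10}{18} \right)} - 458} = \frac{371 - 80}{4 \left(- \frac{10}{18}\right) - 458} = \frac{291}{4 \left(\left(-10\right) \frac{1}{18}\right) - 458} = \frac{291}{4 \left(- \frac{5}{9}\right) - 458} = \frac{291}{- \frac{20}{9} - 458} = \frac{291}{- \frac{4142}{9}} = 291 \left(- \frac{9}{4142}\right) = - \frac{2619}{4142}$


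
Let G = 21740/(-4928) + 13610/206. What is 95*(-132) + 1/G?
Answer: -98112268804/7823955 ≈ -12540.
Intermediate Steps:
G = 7823955/126896 (G = 21740*(-1/4928) + 13610*(1/206) = -5435/1232 + 6805/103 = 7823955/126896 ≈ 61.656)
95*(-132) + 1/G = 95*(-132) + 1/(7823955/126896) = -12540 + 126896/7823955 = -98112268804/7823955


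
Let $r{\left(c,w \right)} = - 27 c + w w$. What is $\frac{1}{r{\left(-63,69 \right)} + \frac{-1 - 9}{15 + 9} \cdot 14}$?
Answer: $\frac{6}{38737} \approx 0.00015489$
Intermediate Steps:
$r{\left(c,w \right)} = w^{2} - 27 c$ ($r{\left(c,w \right)} = - 27 c + w^{2} = w^{2} - 27 c$)
$\frac{1}{r{\left(-63,69 \right)} + \frac{-1 - 9}{15 + 9} \cdot 14} = \frac{1}{\left(69^{2} - -1701\right) + \frac{-1 - 9}{15 + 9} \cdot 14} = \frac{1}{\left(4761 + 1701\right) + \frac{-1 - 9}{24} \cdot 14} = \frac{1}{6462 + \left(-10\right) \frac{1}{24} \cdot 14} = \frac{1}{6462 - \frac{35}{6}} = \frac{1}{\frac{38737}{6}} = \frac{6}{38737}$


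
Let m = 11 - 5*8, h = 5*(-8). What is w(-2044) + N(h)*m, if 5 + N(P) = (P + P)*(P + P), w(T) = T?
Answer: -187499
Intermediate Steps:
h = -40
N(P) = -5 + 4*P**2 (N(P) = -5 + (P + P)*(P + P) = -5 + (2*P)*(2*P) = -5 + 4*P**2)
m = -29 (m = 11 - 40 = -29)
w(-2044) + N(h)*m = -2044 + (-5 + 4*(-40)**2)*(-29) = -2044 + (-5 + 4*1600)*(-29) = -2044 + (-5 + 6400)*(-29) = -2044 + 6395*(-29) = -2044 - 185455 = -187499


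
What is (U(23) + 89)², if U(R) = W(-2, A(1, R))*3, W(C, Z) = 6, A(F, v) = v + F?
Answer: 11449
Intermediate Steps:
A(F, v) = F + v
U(R) = 18 (U(R) = 6*3 = 18)
(U(23) + 89)² = (18 + 89)² = 107² = 11449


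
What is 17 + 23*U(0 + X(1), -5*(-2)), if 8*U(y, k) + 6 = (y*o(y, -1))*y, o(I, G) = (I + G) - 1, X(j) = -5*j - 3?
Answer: -7361/4 ≈ -1840.3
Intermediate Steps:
X(j) = -3 - 5*j
o(I, G) = -1 + G + I (o(I, G) = (G + I) - 1 = -1 + G + I)
U(y, k) = -¾ + y²*(-2 + y)/8 (U(y, k) = -¾ + ((y*(-1 - 1 + y))*y)/8 = -¾ + ((y*(-2 + y))*y)/8 = -¾ + (y²*(-2 + y))/8 = -¾ + y²*(-2 + y)/8)
17 + 23*U(0 + X(1), -5*(-2)) = 17 + 23*(-¾ + (0 + (-3 - 5*1))²*(-2 + (0 + (-3 - 5*1)))/8) = 17 + 23*(-¾ + (0 + (-3 - 5))²*(-2 + (0 + (-3 - 5)))/8) = 17 + 23*(-¾ + (0 - 8)²*(-2 + (0 - 8))/8) = 17 + 23*(-¾ + (⅛)*(-8)²*(-2 - 8)) = 17 + 23*(-¾ + (⅛)*64*(-10)) = 17 + 23*(-¾ - 80) = 17 + 23*(-323/4) = 17 - 7429/4 = -7361/4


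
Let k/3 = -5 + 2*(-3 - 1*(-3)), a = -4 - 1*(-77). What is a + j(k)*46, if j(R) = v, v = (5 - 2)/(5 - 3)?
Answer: 142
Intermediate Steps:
a = 73 (a = -4 + 77 = 73)
k = -15 (k = 3*(-5 + 2*(-3 - 1*(-3))) = 3*(-5 + 2*(-3 + 3)) = 3*(-5 + 2*0) = 3*(-5 + 0) = 3*(-5) = -15)
v = 3/2 ≈ 1.5000
j(R) = 3/2
a + j(k)*46 = 73 + (3/2)*46 = 73 + 69 = 142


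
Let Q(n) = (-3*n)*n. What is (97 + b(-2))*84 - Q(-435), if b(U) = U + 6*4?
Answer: 577671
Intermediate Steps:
b(U) = 24 + U (b(U) = U + 24 = 24 + U)
Q(n) = -3*n²
(97 + b(-2))*84 - Q(-435) = (97 + (24 - 2))*84 - (-3)*(-435)² = (97 + 22)*84 - (-3)*189225 = 119*84 - 1*(-567675) = 9996 + 567675 = 577671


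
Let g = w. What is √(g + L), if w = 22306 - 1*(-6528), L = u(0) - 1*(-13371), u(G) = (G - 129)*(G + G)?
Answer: √42205 ≈ 205.44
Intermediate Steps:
u(G) = 2*G*(-129 + G) (u(G) = (-129 + G)*(2*G) = 2*G*(-129 + G))
L = 13371 (L = 2*0*(-129 + 0) - 1*(-13371) = 2*0*(-129) + 13371 = 0 + 13371 = 13371)
w = 28834 (w = 22306 + 6528 = 28834)
g = 28834
√(g + L) = √(28834 + 13371) = √42205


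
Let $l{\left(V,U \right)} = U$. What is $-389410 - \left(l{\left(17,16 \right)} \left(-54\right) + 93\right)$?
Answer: $-388639$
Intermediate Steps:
$-389410 - \left(l{\left(17,16 \right)} \left(-54\right) + 93\right) = -389410 - \left(16 \left(-54\right) + 93\right) = -389410 - \left(-864 + 93\right) = -389410 - -771 = -389410 + 771 = -388639$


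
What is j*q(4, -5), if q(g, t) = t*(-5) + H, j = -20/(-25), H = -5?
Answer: 16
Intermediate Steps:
j = 4/5 (j = -20*(-1/25) = 4/5 ≈ 0.80000)
q(g, t) = -5 - 5*t (q(g, t) = t*(-5) - 5 = -5*t - 5 = -5 - 5*t)
j*q(4, -5) = 4*(-5 - 5*(-5))/5 = 4*(-5 + 25)/5 = (4/5)*20 = 16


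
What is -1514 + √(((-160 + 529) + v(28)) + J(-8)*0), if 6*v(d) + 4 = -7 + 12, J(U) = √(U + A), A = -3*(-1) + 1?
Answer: -1514 + √13290/6 ≈ -1494.8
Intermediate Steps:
A = 4 (A = 3 + 1 = 4)
J(U) = √(4 + U) (J(U) = √(U + 4) = √(4 + U))
v(d) = ⅙ (v(d) = -⅔ + (-7 + 12)/6 = -⅔ + (⅙)*5 = -⅔ + ⅚ = ⅙)
-1514 + √(((-160 + 529) + v(28)) + J(-8)*0) = -1514 + √(((-160 + 529) + ⅙) + √(4 - 8)*0) = -1514 + √((369 + ⅙) + √(-4)*0) = -1514 + √(2215/6 + (2*I)*0) = -1514 + √(2215/6 + 0) = -1514 + √(2215/6) = -1514 + √13290/6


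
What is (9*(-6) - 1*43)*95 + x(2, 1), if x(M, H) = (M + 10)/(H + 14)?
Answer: -46071/5 ≈ -9214.2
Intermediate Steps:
x(M, H) = (10 + M)/(14 + H)
(9*(-6) - 1*43)*95 + x(2, 1) = (9*(-6) - 1*43)*95 + (10 + 2)/(14 + 1) = (-54 - 43)*95 + 12/15 = -97*95 + (1/15)*12 = -9215 + ⅘ = -46071/5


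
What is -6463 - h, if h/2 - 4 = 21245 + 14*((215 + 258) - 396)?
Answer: -51117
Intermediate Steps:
h = 44654 (h = 8 + 2*(21245 + 14*((215 + 258) - 396)) = 8 + 2*(21245 + 14*(473 - 396)) = 8 + 2*(21245 + 14*77) = 8 + 2*(21245 + 1078) = 8 + 2*22323 = 8 + 44646 = 44654)
-6463 - h = -6463 - 1*44654 = -6463 - 44654 = -51117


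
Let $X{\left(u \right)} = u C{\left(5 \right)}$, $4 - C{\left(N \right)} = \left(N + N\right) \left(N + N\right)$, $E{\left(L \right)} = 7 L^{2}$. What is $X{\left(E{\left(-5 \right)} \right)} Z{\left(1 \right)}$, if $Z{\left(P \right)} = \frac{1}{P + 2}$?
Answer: $-5600$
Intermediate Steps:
$Z{\left(P \right)} = \frac{1}{2 + P}$
$C{\left(N \right)} = 4 - 4 N^{2}$ ($C{\left(N \right)} = 4 - \left(N + N\right) \left(N + N\right) = 4 - 2 N 2 N = 4 - 4 N^{2}$)
$X{\left(u \right)} = - 96 u$ ($X{\left(u \right)} = u \left(4 - 4 \cdot 5^{2}\right) = u \left(4 - 100\right) = u \left(-96\right) = - 96 u$)
$X{\left(E{\left(-5 \right)} \right)} Z{\left(1 \right)} = \frac{\left(-96\right) 7 \left(-5\right)^{2}}{2 + 1} = \frac{\left(-96\right) 7 \cdot 25}{3} = \left(-96\right) 175 \cdot \frac{1}{3} = \left(-16800\right) \frac{1}{3} = -5600$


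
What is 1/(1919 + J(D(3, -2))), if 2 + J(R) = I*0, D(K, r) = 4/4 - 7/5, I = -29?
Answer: 1/1917 ≈ 0.00052165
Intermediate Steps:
D(K, r) = -⅖ (D(K, r) = 4*(¼) - 7*⅕ = 1 - 7/5 = -⅖)
J(R) = -2 (J(R) = -2 - 29*0 = -2 + 0 = -2)
1/(1919 + J(D(3, -2))) = 1/(1919 - 2) = 1/1917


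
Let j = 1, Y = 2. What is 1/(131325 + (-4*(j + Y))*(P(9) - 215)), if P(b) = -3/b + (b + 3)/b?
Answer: 1/133893 ≈ 7.4686e-6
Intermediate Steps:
P(b) = -3/b + (3 + b)/b
1/(131325 + (-4*(j + Y))*(P(9) - 215)) = 1/(131325 + (-4*(1 + 2))*(1 - 215)) = 1/(131325 - 4*3*(-214)) = 1/(131325 - 12*(-214)) = 1/(131325 + 2568) = 1/133893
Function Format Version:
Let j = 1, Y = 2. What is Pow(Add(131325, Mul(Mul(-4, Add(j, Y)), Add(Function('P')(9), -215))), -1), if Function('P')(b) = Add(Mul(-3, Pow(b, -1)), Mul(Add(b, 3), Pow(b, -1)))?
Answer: Rational(1, 133893) ≈ 7.4686e-6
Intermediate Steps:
Function('P')(b) = Add(Mul(-3, Pow(b, -1)), Mul(Pow(b, -1), Add(3, b))) (Function('P')(b) = Add(Mul(-3, Pow(b, -1)), Mul(Add(3, b), Pow(b, -1))) = Add(Mul(-3, Pow(b, -1)), Mul(Pow(b, -1), Add(3, b))))
Pow(Add(131325, Mul(Mul(-4, Add(j, Y)), Add(Function('P')(9), -215))), -1) = Pow(Add(131325, Mul(Mul(-4, Add(1, 2)), Add(1, -215))), -1) = Pow(Add(131325, Mul(Mul(-4, 3), -214)), -1) = Pow(Add(131325, Mul(-12, -214)), -1) = Pow(Add(131325, 2568), -1) = Pow(133893, -1) = Rational(1, 133893)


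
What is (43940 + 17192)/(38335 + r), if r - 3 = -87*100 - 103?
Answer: 61132/29535 ≈ 2.0698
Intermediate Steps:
r = -8800 (r = 3 + (-87*100 - 103) = 3 + (-8700 - 103) = 3 - 8803 = -8800)
(43940 + 17192)/(38335 + r) = (43940 + 17192)/(38335 - 8800) = 61132/29535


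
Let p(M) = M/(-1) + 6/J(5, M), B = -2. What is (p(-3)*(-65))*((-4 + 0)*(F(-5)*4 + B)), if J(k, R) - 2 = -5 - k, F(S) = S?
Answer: -12870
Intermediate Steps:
J(k, R) = -3 - k (J(k, R) = 2 + (-5 - k) = -3 - k)
p(M) = -3/4 - M (p(M) = M/(-1) + 6/(-3 - 1*5) = M*(-1) + 6/(-3 - 5) = -M + 6/(-8) = -M + 6*(-1/8) = -M - 3/4 = -3/4 - M)
(p(-3)*(-65))*((-4 + 0)*(F(-5)*4 + B)) = ((-3/4 - 1*(-3))*(-65))*((-4 + 0)*(-5*4 - 2)) = ((-3/4 + 3)*(-65))*(-4*(-20 - 2)) = ((9/4)*(-65))*(-4*(-22)) = -585/4*88 = -12870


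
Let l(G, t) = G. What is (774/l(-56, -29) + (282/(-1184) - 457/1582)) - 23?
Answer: -17489247/468272 ≈ -37.348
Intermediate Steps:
(774/l(-56, -29) + (282/(-1184) - 457/1582)) - 23 = (774/(-56) + (282/(-1184) - 457/1582)) - 23 = (774*(-1/56) + (282*(-1/1184) - 457*1/1582)) - 23 = (-387/28 + (-141/592 - 457/1582)) - 23 = (-387/28 - 246803/468272) - 23 = -6718991/468272 - 23 = -17489247/468272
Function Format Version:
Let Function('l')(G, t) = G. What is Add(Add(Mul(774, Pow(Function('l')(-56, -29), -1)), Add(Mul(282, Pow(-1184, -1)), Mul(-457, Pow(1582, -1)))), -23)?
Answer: Rational(-17489247, 468272) ≈ -37.348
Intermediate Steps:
Add(Add(Mul(774, Pow(Function('l')(-56, -29), -1)), Add(Mul(282, Pow(-1184, -1)), Mul(-457, Pow(1582, -1)))), -23) = Add(Add(Mul(774, Pow(-56, -1)), Add(Mul(282, Pow(-1184, -1)), Mul(-457, Pow(1582, -1)))), -23) = Add(Add(Mul(774, Rational(-1, 56)), Add(Mul(282, Rational(-1, 1184)), Mul(-457, Rational(1, 1582)))), -23) = Add(Add(Rational(-387, 28), Add(Rational(-141, 592), Rational(-457, 1582))), -23) = Add(Add(Rational(-387, 28), Rational(-246803, 468272)), -23) = Add(Rational(-6718991, 468272), -23) = Rational(-17489247, 468272)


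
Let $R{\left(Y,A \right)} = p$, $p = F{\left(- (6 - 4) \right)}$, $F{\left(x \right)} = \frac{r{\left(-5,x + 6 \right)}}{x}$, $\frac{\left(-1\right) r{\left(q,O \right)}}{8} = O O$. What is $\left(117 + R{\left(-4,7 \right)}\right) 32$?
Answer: $5792$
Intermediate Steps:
$r{\left(q,O \right)} = - 8 O^{2}$ ($r{\left(q,O \right)} = - 8 O O = - 8 O^{2}$)
$F{\left(x \right)} = - \frac{8 \left(6 + x\right)^{2}}{x}$ ($F{\left(x \right)} = \frac{\left(-8\right) \left(x + 6\right)^{2}}{x} = \frac{\left(-8\right) \left(6 + x\right)^{2}}{x} = - \frac{8 \left(6 + x\right)^{2}}{x}$)
$p = 64$ ($p = - \frac{8 \left(6 - \left(6 - 4\right)\right)^{2}}{\left(-1\right) \left(6 - 4\right)} = - \frac{8 \left(6 - 2\right)^{2}}{\left(-1\right) 2} = - \frac{8 \left(6 - 2\right)^{2}}{-2} = \left(-8\right) \left(- \frac{1}{2}\right) 4^{2} = \left(-8\right) \left(- \frac{1}{2}\right) 16 = 64$)
$R{\left(Y,A \right)} = 64$
$\left(117 + R{\left(-4,7 \right)}\right) 32 = \left(117 + 64\right) 32 = 181 \cdot 32 = 5792$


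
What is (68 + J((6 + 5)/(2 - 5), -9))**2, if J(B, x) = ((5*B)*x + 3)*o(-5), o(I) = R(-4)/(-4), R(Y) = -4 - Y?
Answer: 4624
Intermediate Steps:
o(I) = 0 (o(I) = (-4 - 1*(-4))/(-4) = (-4 + 4)*(-1/4) = 0*(-1/4) = 0)
J(B, x) = 0 (J(B, x) = ((5*B)*x + 3)*0 = (5*B*x + 3)*0 = (3 + 5*B*x)*0 = 0)
(68 + J((6 + 5)/(2 - 5), -9))**2 = (68 + 0)**2 = 68**2 = 4624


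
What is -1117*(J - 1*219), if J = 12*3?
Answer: 204411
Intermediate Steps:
J = 36
-1117*(J - 1*219) = -1117*(36 - 1*219) = -1117*(36 - 219) = -1117*(-183) = 204411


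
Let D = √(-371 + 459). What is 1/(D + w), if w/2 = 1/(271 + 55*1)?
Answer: -163/2338071 + 53138*√22/2338071 ≈ 0.10653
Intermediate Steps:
D = 2*√22 (D = √88 = 2*√22 ≈ 9.3808)
w = 1/163 (w = 2/(271 + 55*1) = 2/(271 + 55) = 2/326 = 2*(1/326) = 1/163 ≈ 0.0061350)
1/(D + w) = 1/(2*√22 + 1/163) = 1/(1/163 + 2*√22)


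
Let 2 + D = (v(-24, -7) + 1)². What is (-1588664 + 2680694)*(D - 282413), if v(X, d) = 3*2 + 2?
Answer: -308317198020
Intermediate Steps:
v(X, d) = 8 (v(X, d) = 6 + 2 = 8)
D = 79 (D = -2 + (8 + 1)² = -2 + 9² = -2 + 81 = 79)
(-1588664 + 2680694)*(D - 282413) = (-1588664 + 2680694)*(79 - 282413) = 1092030*(-282334) = -308317198020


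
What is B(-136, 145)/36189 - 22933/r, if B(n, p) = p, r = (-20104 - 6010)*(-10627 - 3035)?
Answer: 5655738947/1434570030828 ≈ 0.0039425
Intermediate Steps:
r = 356769468 (r = -26114*(-13662) = 356769468)
B(-136, 145)/36189 - 22933/r = 145/36189 - 22933/356769468 = 5655738947/1434570030828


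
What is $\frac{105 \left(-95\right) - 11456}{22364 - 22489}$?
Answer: $\frac{21431}{125} \approx 171.45$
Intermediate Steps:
$\frac{105 \left(-95\right) - 11456}{22364 - 22489} = \frac{-9975 - 11456}{-125} = \left(-21431\right) \left(- \frac{1}{125}\right) = \frac{21431}{125}$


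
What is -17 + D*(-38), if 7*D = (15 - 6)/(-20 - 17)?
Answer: -4061/259 ≈ -15.680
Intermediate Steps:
D = -9/259 (D = ((15 - 6)/(-20 - 17))/7 = (9/(-37))/7 = (9*(-1/37))/7 = (1/7)*(-9/37) = -9/259 ≈ -0.034749)
-17 + D*(-38) = -17 - 9/259*(-38) = -17 + 342/259 = -4061/259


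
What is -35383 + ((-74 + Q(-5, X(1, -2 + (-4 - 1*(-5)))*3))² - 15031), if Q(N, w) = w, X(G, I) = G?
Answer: -45373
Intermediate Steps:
-35383 + ((-74 + Q(-5, X(1, -2 + (-4 - 1*(-5)))*3))² - 15031) = -35383 + ((-74 + 1*3)² - 15031) = -35383 + ((-74 + 3)² - 15031) = -35383 + ((-71)² - 15031) = -35383 + (5041 - 15031) = -35383 - 9990 = -45373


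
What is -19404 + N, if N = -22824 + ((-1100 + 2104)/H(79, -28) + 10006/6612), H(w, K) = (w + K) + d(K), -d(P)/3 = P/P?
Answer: -279063229/6612 ≈ -42206.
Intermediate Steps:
d(P) = -3 (d(P) = -3*P/P = -3*1 = -3)
H(w, K) = -3 + K + w (H(w, K) = (w + K) - 3 = (K + w) - 3 = -3 + K + w)
N = -150763981/6612 (N = -22824 + ((-1100 + 2104)/(-3 - 28 + 79) + 10006/6612) = -22824 + (1004/48 + 10006*(1/6612)) = -22824 + (1004*(1/48) + 5003/3306) = -22824 + (251/12 + 5003/3306) = -22824 + 148307/6612 = -150763981/6612 ≈ -22802.)
-19404 + N = -19404 - 150763981/6612 = -279063229/6612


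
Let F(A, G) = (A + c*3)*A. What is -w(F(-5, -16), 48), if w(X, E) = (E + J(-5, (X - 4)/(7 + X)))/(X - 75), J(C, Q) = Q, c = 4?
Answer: 1383/3080 ≈ 0.44903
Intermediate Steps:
F(A, G) = A*(12 + A) (F(A, G) = (A + 4*3)*A = (A + 12)*A = (12 + A)*A = A*(12 + A))
w(X, E) = (E + (-4 + X)/(7 + X))/(-75 + X) (w(X, E) = (E + (X - 4)/(7 + X))/(X - 75) = (E + (-4 + X)/(7 + X))/(-75 + X))
-w(F(-5, -16), 48) = -(-4 - 5*(12 - 5) + 48*(7 - 5*(12 - 5)))/((-75 - 5*(12 - 5))*(7 - 5*(12 - 5))) = -(-4 - 5*7 + 48*(7 - 5*7))/((-75 - 5*7)*(7 - 5*7)) = -(-4 - 35 + 48*(7 - 35))/((-75 - 35)*(7 - 35)) = -(-4 - 35 + 48*(-28))/((-110)*(-28)) = -(-1)*(-1)*(-4 - 35 - 1344)/(110*28) = -(-1)*(-1)*(-1383)/(110*28) = -1*(-1383/3080) = 1383/3080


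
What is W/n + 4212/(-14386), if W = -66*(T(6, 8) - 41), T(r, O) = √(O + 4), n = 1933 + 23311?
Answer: -16849803/90790046 - 33*√3/6311 ≈ -0.19465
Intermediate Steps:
n = 25244
T(r, O) = √(4 + O)
W = 2706 - 132*√3 (W = -66*(√(4 + 8) - 41) = -66*(√12 - 41) = -66*(2*√3 - 41) = -66*(-41 + 2*√3) = 2706 - 132*√3 ≈ 2477.4)
W/n + 4212/(-14386) = (2706 - 132*√3)/25244 + 4212/(-14386) = (2706 - 132*√3)*(1/25244) + 4212*(-1/14386) = (1353/12622 - 33*√3/6311) - 2106/7193 = -16849803/90790046 - 33*√3/6311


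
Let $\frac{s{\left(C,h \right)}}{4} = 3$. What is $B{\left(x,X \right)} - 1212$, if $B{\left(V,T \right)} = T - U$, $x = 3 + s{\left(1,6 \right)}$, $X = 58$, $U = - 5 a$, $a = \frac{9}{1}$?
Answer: $-1109$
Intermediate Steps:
$a = 9$ ($a = 9 \cdot 1 = 9$)
$U = -45$ ($U = \left(-5\right) 9 = -45$)
$s{\left(C,h \right)} = 12$ ($s{\left(C,h \right)} = 4 \cdot 3 = 12$)
$x = 15$ ($x = 3 + 12 = 15$)
$B{\left(V,T \right)} = 45 + T$ ($B{\left(V,T \right)} = T - -45 = T + 45 = 45 + T$)
$B{\left(x,X \right)} - 1212 = \left(45 + 58\right) - 1212 = 103 - 1212 = -1109$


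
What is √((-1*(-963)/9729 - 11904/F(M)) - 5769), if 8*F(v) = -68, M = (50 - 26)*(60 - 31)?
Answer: I*√1475280677542/18377 ≈ 66.094*I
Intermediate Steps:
M = 696 (M = 24*29 = 696)
F(v) = -17/2 (F(v) = (⅛)*(-68) = -17/2)
√((-1*(-963)/9729 - 11904/F(M)) - 5769) = √((-1*(-963)/9729 - 11904/(-17/2)) - 5769) = √((963*(1/9729) - 11904*(-2/17)) - 5769) = √((107/1081 + 23808/17) - 5769) = √(25738267/18377 - 5769) = √(-80278646/18377) = I*√1475280677542/18377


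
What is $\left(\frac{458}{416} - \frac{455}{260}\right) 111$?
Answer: $- \frac{14985}{208} \approx -72.043$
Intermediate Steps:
$\left(\frac{458}{416} - \frac{455}{260}\right) 111 = \left(458 \cdot \frac{1}{416} - \frac{7}{4}\right) 111 = \left(\frac{229}{208} - \frac{7}{4}\right) 111 = \left(- \frac{135}{208}\right) 111 = - \frac{14985}{208}$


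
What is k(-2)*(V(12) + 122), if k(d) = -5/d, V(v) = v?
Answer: 335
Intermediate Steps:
k(-2)*(V(12) + 122) = (-5/(-2))*(12 + 122) = -5*(-½)*134 = (5/2)*134 = 335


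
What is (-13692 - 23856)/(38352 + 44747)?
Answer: -37548/83099 ≈ -0.45185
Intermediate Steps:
(-13692 - 23856)/(38352 + 44747) = -37548/83099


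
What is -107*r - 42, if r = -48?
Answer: 5094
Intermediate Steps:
-107*r - 42 = -107*(-48) - 42 = 5136 - 42 = 5094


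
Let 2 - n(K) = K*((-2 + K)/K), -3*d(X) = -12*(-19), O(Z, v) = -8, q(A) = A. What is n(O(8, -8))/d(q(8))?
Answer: -3/19 ≈ -0.15789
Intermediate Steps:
d(X) = -76 (d(X) = -(-4)*(-19) = -⅓*228 = -76)
n(K) = 4 - K (n(K) = 2 - K*(-2 + K)/K = 2 - (-2 + K) = 2 + (2 - K) = 4 - K)
n(O(8, -8))/d(q(8)) = (4 - 1*(-8))/(-76) = (4 + 8)*(-1/76) = 12*(-1/76) = -3/19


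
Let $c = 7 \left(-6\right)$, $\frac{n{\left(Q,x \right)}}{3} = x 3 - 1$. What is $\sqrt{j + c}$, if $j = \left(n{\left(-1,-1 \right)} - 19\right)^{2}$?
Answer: $\sqrt{919} \approx 30.315$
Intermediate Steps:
$n{\left(Q,x \right)} = -3 + 9 x$ ($n{\left(Q,x \right)} = 3 \left(x 3 - 1\right) = 3 \left(3 x - 1\right) = 3 \left(-1 + 3 x\right) = -3 + 9 x$)
$j = 961$ ($j = \left(\left(-3 + 9 \left(-1\right)\right) - 19\right)^{2} = \left(\left(-3 - 9\right) - 19\right)^{2} = \left(-12 - 19\right)^{2} = \left(-31\right)^{2} = 961$)
$c = -42$
$\sqrt{j + c} = \sqrt{961 - 42} = \sqrt{919}$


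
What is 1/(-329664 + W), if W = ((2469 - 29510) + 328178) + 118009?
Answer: 1/89482 ≈ 1.1175e-5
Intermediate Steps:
W = 419146 (W = (-27041 + 328178) + 118009 = 301137 + 118009 = 419146)
1/(-329664 + W) = 1/(-329664 + 419146) = 1/89482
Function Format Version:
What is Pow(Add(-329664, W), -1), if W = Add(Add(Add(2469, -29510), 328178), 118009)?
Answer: Rational(1, 89482) ≈ 1.1175e-5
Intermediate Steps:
W = 419146 (W = Add(Add(-27041, 328178), 118009) = Add(301137, 118009) = 419146)
Pow(Add(-329664, W), -1) = Pow(Add(-329664, 419146), -1) = Pow(89482, -1) = Rational(1, 89482)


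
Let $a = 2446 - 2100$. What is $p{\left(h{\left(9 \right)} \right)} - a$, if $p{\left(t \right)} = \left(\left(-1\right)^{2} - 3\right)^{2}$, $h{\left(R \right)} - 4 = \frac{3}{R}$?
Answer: $-342$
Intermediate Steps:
$h{\left(R \right)} = 4 + \frac{3}{R}$
$a = 346$ ($a = 2446 - 2100 = 346$)
$p{\left(t \right)} = 4$ ($p{\left(t \right)} = \left(1 - 3\right)^{2} = \left(-2\right)^{2} = 4$)
$p{\left(h{\left(9 \right)} \right)} - a = 4 - 346 = -342$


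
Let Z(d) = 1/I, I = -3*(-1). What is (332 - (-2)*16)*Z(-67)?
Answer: 364/3 ≈ 121.33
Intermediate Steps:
I = 3
Z(d) = 1/3
(332 - (-2)*16)*Z(-67) = (332 - (-2)*16)*(1/3) = (332 - 1*(-32))*(1/3) = (332 + 32)*(1/3) = 364*(1/3) = 364/3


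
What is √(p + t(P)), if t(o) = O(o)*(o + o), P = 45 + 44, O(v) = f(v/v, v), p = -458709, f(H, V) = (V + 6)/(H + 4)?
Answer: I*√455327 ≈ 674.78*I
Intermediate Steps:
f(H, V) = (6 + V)/(4 + H)
O(v) = 6/5 + v/5 (O(v) = (6 + v)/(4 + v/v) = (6 + v)/(4 + 1) = (6 + v)/5 = 6/5 + v/5)
P = 89
t(o) = 2*o*(6/5 + o/5) (t(o) = (6/5 + o/5)*(o + o) = (6/5 + o/5)*(2*o) = 2*o*(6/5 + o/5))
√(p + t(P)) = √(-458709 + (⅖)*89*(6 + 89)) = √(-458709 + (⅖)*89*95) = √(-458709 + 3382) = √(-455327) = I*√455327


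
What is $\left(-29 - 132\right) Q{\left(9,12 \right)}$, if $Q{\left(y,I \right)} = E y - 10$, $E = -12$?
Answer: $18998$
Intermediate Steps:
$Q{\left(y,I \right)} = -10 - 12 y$ ($Q{\left(y,I \right)} = - 12 y - 10 = -10 - 12 y$)
$\left(-29 - 132\right) Q{\left(9,12 \right)} = \left(-29 - 132\right) \left(-10 - 108\right) = - 161 \left(-10 - 108\right) = \left(-161\right) \left(-118\right) = 18998$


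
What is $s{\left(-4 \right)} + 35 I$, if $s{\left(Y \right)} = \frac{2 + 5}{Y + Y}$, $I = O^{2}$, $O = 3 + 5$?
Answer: $\frac{17913}{8} \approx 2239.1$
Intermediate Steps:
$O = 8$
$I = 64$ ($I = 8^{2} = 64$)
$s{\left(Y \right)} = \frac{7}{2 Y}$
$s{\left(-4 \right)} + 35 I = \frac{7}{2 \left(-4\right)} + 35 \cdot 64 = \frac{7}{2} \left(- \frac{1}{4}\right) + 2240 = - \frac{7}{8} + 2240 = \frac{17913}{8}$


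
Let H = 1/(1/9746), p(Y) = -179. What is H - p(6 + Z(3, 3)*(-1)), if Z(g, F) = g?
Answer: 9925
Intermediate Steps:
H = 9746 (H = 1/(1/9746) = 9746)
H - p(6 + Z(3, 3)*(-1)) = 9746 - 1*(-179) = 9746 + 179 = 9925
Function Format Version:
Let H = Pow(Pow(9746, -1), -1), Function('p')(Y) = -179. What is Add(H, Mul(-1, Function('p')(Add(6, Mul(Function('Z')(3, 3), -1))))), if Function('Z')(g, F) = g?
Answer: 9925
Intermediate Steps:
H = 9746 (H = Pow(Rational(1, 9746), -1) = 9746)
Add(H, Mul(-1, Function('p')(Add(6, Mul(Function('Z')(3, 3), -1))))) = Add(9746, Mul(-1, -179)) = Add(9746, 179) = 9925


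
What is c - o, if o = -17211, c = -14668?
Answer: 2543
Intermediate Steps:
c - o = -14668 - 1*(-17211) = -14668 + 17211 = 2543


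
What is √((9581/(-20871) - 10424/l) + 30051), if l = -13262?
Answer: 2*√15988426496543000247/46131867 ≈ 173.35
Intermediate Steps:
√((9581/(-20871) - 10424/l) + 30051) = √((9581/(-20871) - 10424/(-13262)) + 30051) = √((9581*(-1/20871) - 10424*(-1/13262)) + 30051) = √((-9581/20871 + 5212/6631) + 30051) = √(45248041/138395601 + 30051) = √(4158971453692/138395601) = 2*√15988426496543000247/46131867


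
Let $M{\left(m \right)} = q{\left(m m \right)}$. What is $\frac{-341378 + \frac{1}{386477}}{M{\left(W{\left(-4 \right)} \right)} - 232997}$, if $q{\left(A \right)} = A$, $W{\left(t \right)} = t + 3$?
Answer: $\frac{131934745305}{90047595092} \approx 1.4652$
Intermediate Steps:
$W{\left(t \right)} = 3 + t$
$M{\left(m \right)} = m^{2}$ ($M{\left(m \right)} = m m = m^{2}$)
$\frac{-341378 + \frac{1}{386477}}{M{\left(W{\left(-4 \right)} \right)} - 232997} = \frac{-341378 + \frac{1}{386477}}{\left(3 - 4\right)^{2} - 232997} = \frac{-341378 + \frac{1}{386477}}{\left(-1\right)^{2} - 232997} = - \frac{131934745305}{386477 \left(1 - 232997\right)} = - \frac{131934745305}{386477 \left(-232996\right)} = \left(- \frac{131934745305}{386477}\right) \left(- \frac{1}{232996}\right) = \frac{131934745305}{90047595092}$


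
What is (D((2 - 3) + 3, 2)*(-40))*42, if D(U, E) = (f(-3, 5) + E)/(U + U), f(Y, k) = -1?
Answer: -420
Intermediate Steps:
D(U, E) = (-1 + E)/(2*U) (D(U, E) = (-1 + E)/(U + U) = (-1 + E)/((2*U)) = (-1 + E)*(1/(2*U)) = (-1 + E)/(2*U))
(D((2 - 3) + 3, 2)*(-40))*42 = (((-1 + 2)/(2*((2 - 3) + 3)))*(-40))*42 = (((½)*1/(-1 + 3))*(-40))*42 = (((½)*1/2)*(-40))*42 = (((½)*(½)*1)*(-40))*42 = ((¼)*(-40))*42 = -10*42 = -420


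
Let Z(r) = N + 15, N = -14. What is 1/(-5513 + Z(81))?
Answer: -1/5512 ≈ -0.00018142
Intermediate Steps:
Z(r) = 1 (Z(r) = -14 + 15 = 1)
1/(-5513 + Z(81)) = 1/(-5513 + 1) = 1/(-5512) = -1/5512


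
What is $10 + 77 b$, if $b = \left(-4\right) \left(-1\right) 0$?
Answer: $10$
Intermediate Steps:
$b = 0$ ($b = 4 \cdot 0 = 0$)
$10 + 77 b = 10 + 77 \cdot 0 = 10 + 0 = 10$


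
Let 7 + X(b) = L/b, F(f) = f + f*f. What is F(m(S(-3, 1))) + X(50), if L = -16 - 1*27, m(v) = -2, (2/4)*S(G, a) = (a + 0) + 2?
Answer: -293/50 ≈ -5.8600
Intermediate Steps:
S(G, a) = 4 + 2*a (S(G, a) = 2*((a + 0) + 2) = 2*(a + 2) = 2*(2 + a) = 4 + 2*a)
L = -43 (L = -16 - 27 = -43)
F(f) = f + f²
X(b) = -7 - 43/b
F(m(S(-3, 1))) + X(50) = -2*(1 - 2) + (-7 - 43/50) = -2*(-1) + (-7 - 43*1/50) = 2 + (-7 - 43/50) = 2 - 393/50 = -293/50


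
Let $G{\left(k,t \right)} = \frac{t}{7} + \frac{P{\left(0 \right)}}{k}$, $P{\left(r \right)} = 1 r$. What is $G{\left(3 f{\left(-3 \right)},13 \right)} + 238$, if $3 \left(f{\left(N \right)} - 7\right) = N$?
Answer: $\frac{1679}{7} \approx 239.86$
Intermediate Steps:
$P{\left(r \right)} = r$
$f{\left(N \right)} = 7 + \frac{N}{3}$
$G{\left(k,t \right)} = \frac{t}{7}$ ($G{\left(k,t \right)} = \frac{t}{7} + \frac{0}{k} = t \frac{1}{7} + 0 = \frac{t}{7} + 0 = \frac{t}{7}$)
$G{\left(3 f{\left(-3 \right)},13 \right)} + 238 = \frac{1}{7} \cdot 13 + 238 = \frac{13}{7} + 238 = \frac{1679}{7}$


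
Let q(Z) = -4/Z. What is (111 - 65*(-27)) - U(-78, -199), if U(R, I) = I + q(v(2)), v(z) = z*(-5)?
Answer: 10323/5 ≈ 2064.6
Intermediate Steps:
v(z) = -5*z
U(R, I) = ⅖ + I (U(R, I) = I - 4/((-5*2)) = I - 4/(-10) = I - 4*(-⅒) = I + ⅖ = ⅖ + I)
(111 - 65*(-27)) - U(-78, -199) = (111 - 65*(-27)) - (⅖ - 199) = (111 + 1755) - 1*(-993/5) = 1866 + 993/5 = 10323/5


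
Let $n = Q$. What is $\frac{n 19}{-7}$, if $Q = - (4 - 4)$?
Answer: $0$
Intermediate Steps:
$Q = 0$ ($Q = \left(-1\right) 0 = 0$)
$n = 0$
$\frac{n 19}{-7} = \frac{0 \cdot 19}{-7} = 0 \left(- \frac{1}{7}\right) = 0$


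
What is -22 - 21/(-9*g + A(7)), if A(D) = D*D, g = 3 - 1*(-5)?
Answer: -485/23 ≈ -21.087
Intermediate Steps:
g = 8 (g = 3 + 5 = 8)
A(D) = D²
-22 - 21/(-9*g + A(7)) = -22 - 21/(-9*8 + 7²) = -22 - 21/(-72 + 49) = -22 - 21/(-23) = -22 - 1/23*(-21) = -22 + 21/23 = -485/23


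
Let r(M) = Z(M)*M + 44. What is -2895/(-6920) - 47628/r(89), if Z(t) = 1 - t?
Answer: 5868867/898216 ≈ 6.5339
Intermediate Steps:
r(M) = 44 + M*(1 - M) (r(M) = (1 - M)*M + 44 = M*(1 - M) + 44 = 44 + M*(1 - M))
-2895/(-6920) - 47628/r(89) = -2895/(-6920) - 47628/(44 - 1*89*(-1 + 89)) = -2895*(-1/6920) - 47628/(44 - 1*89*88) = 579/1384 - 47628/(44 - 7832) = 579/1384 - 47628/(-7788) = 579/1384 - 47628*(-1/7788) = 579/1384 + 3969/649 = 5868867/898216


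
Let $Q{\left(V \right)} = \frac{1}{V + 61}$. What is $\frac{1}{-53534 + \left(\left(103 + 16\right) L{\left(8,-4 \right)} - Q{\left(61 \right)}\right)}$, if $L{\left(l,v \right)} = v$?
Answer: $- \frac{122}{6589221} \approx -1.8515 \cdot 10^{-5}$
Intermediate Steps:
$Q{\left(V \right)} = \frac{1}{61 + V}$
$\frac{1}{-53534 + \left(\left(103 + 16\right) L{\left(8,-4 \right)} - Q{\left(61 \right)}\right)} = \frac{1}{-53534 - \left(\frac{1}{61 + 61} - \left(103 + 16\right) \left(-4\right)\right)} = \frac{1}{-53534 + \left(119 \left(-4\right) - \frac{1}{122}\right)} = \frac{1}{-53534 - \frac{58073}{122}} = \frac{1}{- \frac{6589221}{122}} = - \frac{122}{6589221}$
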